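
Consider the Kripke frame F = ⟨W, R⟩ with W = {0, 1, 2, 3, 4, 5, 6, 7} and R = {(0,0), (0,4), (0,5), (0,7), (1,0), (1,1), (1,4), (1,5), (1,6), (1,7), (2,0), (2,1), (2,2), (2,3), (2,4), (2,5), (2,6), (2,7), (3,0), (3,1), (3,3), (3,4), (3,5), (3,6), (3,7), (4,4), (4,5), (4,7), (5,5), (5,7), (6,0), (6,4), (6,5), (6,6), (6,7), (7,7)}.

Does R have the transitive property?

Yes

Transitive: yes — every two-step R-path is closed by a direct edge.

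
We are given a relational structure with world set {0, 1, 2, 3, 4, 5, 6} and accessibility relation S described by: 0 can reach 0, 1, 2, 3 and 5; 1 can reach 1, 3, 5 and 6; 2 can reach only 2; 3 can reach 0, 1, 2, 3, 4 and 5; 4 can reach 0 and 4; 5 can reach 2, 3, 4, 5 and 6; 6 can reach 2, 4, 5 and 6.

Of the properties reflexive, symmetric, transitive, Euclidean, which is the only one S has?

Reflexive: yes — every world is S-related to itself.
Symmetric: no — 0 S 1 but not 1 S 0.
Transitive: no — 0 S 1 and 1 S 6, but not 0 S 6.
Euclidean: no — 0 S 1 and 0 S 2, but not 1 S 2.
Only reflexive holds.

reflexive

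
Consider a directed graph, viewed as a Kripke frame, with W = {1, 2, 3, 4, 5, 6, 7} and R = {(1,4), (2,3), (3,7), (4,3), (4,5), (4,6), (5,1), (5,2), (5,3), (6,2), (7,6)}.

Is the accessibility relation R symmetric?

No

Symmetric: no — 1 R 4 but not 4 R 1.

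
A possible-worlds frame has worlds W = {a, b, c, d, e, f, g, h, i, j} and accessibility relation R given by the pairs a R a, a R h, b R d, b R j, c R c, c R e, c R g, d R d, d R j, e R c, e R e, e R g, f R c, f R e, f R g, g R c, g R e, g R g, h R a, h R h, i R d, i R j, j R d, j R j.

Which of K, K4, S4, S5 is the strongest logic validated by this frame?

Transitive (axiom 4): yes — every two-step R-path is closed by a direct edge.
Reflexive (axiom T): no — b is not related to itself.
Euclidean (axiom 5): yes — any two successors of a common world are R-related.
So F validates K, K4; S4 would additionally require R to be reflexive. The strongest is K4.

K4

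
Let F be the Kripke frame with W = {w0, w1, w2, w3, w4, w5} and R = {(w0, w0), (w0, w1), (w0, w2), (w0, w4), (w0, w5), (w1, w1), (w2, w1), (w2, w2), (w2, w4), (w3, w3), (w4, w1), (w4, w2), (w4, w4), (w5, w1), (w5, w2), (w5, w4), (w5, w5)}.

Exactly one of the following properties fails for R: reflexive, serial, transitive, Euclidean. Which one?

Euclidean

Reflexive: yes — every world is R-related to itself.
Serial: yes — every world has a successor (e.g. w0 R w0).
Transitive: yes — every two-step R-path is closed by a direct edge.
Euclidean: no — w0 R w1 and w0 R w2, but not w1 R w2.
Only Euclidean fails.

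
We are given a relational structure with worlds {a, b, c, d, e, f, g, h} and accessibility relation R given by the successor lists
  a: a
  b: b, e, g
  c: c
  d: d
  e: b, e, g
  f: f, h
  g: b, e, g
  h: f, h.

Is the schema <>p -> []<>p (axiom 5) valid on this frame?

Yes

The schema 5 characterises exactly the Euclidean frames.
Euclidean: yes — any two successors of a common world are R-related.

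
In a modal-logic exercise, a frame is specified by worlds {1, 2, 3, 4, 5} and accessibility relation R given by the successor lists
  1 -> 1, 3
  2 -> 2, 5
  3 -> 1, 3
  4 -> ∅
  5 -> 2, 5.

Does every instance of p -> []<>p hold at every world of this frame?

Yes

The schema B characterises exactly the symmetric frames.
Symmetric: yes — every pair in R has its reverse in R.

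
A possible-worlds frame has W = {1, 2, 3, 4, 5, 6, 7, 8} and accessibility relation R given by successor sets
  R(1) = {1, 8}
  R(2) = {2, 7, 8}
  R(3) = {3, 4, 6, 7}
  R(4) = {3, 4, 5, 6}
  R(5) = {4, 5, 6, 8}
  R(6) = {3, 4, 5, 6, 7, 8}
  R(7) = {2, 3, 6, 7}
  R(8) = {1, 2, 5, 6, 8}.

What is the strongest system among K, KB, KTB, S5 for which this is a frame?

KTB

Symmetric (axiom B): yes — every pair in R has its reverse in R.
Reflexive (axiom T): yes — every world is R-related to itself.
Euclidean (axiom 5): no — 2 R 7 and 2 R 8, but not 7 R 8.
So F validates K, KB, KTB; S5 would additionally require R to be Euclidean. The strongest is KTB.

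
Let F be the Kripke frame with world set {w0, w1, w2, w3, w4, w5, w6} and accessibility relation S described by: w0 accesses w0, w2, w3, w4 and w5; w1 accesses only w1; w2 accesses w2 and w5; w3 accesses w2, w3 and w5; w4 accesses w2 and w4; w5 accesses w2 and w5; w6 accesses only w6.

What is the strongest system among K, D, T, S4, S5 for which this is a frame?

T

Serial (axiom D): yes — every world has a successor (e.g. w0 S w0).
Reflexive (axiom T): yes — every world is S-related to itself.
Transitive (axiom 4): no — w4 S w2 and w2 S w5, but not w4 S w5.
Euclidean (axiom 5): no — w0 S w2 and w0 S w3, but not w2 S w3.
So F validates K, D, T; S4 would additionally require S to be transitive. The strongest is T.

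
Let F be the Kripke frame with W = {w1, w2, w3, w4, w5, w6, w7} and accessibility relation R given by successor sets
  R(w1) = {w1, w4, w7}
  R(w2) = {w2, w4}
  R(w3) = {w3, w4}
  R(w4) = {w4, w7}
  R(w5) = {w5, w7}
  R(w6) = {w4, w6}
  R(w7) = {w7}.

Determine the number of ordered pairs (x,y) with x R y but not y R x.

Enumerating: (w1,w4), (w1,w7), (w2,w4), (w3,w4), (w4,w7), (w5,w7), (w6,w4).

7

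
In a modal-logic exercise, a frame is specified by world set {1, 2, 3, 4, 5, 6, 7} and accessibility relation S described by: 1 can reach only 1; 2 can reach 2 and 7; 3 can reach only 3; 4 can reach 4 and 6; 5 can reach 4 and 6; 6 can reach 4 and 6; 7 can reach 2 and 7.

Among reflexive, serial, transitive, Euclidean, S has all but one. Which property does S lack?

reflexive

Reflexive: no — 5 is not related to itself.
Serial: yes — every world has a successor (e.g. 1 S 1).
Transitive: yes — every two-step S-path is closed by a direct edge.
Euclidean: yes — any two successors of a common world are S-related.
Only reflexive fails.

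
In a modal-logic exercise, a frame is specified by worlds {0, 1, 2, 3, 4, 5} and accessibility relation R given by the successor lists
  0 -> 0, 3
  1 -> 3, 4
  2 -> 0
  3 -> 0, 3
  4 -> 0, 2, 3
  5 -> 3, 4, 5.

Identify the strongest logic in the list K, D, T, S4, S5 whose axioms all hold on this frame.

D

Serial (axiom D): yes — every world has a successor (e.g. 0 R 0).
Reflexive (axiom T): no — 1 is not related to itself.
Transitive (axiom 4): no — 1 R 3 and 3 R 0, but not 1 R 0.
Euclidean (axiom 5): no — 1 R 3 and 1 R 4, but not 3 R 4.
So F validates K, D; T would additionally require R to be reflexive. The strongest is D.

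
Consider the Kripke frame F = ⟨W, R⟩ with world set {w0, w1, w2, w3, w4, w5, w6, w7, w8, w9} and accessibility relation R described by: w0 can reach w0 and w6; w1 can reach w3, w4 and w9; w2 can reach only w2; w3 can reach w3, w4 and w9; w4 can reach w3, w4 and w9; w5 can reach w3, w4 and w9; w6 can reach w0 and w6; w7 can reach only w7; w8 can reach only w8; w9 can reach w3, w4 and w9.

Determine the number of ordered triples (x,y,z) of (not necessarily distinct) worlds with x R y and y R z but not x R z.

0

R is transitive; there are no such tuples.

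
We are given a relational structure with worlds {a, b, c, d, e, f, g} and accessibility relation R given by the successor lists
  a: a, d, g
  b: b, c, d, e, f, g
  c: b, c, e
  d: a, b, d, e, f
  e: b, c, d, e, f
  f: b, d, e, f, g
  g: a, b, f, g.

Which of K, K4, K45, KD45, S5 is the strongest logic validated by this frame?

Transitive (axiom 4): no — a R d and d R b, but not a R b.
Euclidean (axiom 5): no — a R d and a R g, but not d R g.
Serial (axiom D): yes — every world has a successor (e.g. a R a).
Reflexive (axiom T): yes — every world is R-related to itself.
So F validates K; K4 would additionally require R to be transitive. The strongest is K.

K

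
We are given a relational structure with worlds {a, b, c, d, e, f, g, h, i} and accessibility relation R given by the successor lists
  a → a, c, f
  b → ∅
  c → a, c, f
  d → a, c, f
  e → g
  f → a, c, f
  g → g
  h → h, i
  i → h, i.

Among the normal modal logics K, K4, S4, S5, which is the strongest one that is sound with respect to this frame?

Transitive (axiom 4): yes — every two-step R-path is closed by a direct edge.
Reflexive (axiom T): no — b is not related to itself.
Euclidean (axiom 5): yes — any two successors of a common world are R-related.
So F validates K, K4; S4 would additionally require R to be reflexive. The strongest is K4.

K4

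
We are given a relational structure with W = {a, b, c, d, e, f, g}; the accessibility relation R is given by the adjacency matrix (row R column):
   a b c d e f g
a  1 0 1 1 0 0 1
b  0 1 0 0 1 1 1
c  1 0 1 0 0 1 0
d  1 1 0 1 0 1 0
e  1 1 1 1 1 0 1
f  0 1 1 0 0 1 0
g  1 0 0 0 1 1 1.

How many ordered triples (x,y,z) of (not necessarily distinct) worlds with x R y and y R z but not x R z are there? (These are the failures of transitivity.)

32

Enumerating: (a,c,f), (a,d,b), (a,d,f), (a,g,e), (a,g,f), (b,e,a), (b,e,c), (b,e,d), (b,f,c), (b,g,a), (c,a,d), (c,a,g), … and 20 more.
Total: 32.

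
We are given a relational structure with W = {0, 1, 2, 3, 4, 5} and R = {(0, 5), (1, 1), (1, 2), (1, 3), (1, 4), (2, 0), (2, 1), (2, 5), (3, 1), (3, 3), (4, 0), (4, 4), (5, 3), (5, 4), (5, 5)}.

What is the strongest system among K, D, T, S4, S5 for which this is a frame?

Serial (axiom D): yes — every world has a successor (e.g. 0 R 5).
Reflexive (axiom T): no — 0 is not related to itself.
Transitive (axiom 4): no — 0 R 5 and 5 R 3, but not 0 R 3.
Euclidean (axiom 5): no — 1 R 2 and 1 R 3, but not 2 R 3.
So F validates K, D; T would additionally require R to be reflexive. The strongest is D.

D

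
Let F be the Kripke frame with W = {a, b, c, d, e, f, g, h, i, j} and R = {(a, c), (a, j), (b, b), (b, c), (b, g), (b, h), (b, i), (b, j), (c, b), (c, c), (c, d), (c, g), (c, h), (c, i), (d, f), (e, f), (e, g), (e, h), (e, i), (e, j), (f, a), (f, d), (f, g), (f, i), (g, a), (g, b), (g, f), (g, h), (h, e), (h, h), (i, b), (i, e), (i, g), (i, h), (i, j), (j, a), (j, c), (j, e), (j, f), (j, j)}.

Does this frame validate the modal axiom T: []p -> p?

Axiom T corresponds to the accessibility relation being reflexive.
Reflexive: no — a is not related to itself.

No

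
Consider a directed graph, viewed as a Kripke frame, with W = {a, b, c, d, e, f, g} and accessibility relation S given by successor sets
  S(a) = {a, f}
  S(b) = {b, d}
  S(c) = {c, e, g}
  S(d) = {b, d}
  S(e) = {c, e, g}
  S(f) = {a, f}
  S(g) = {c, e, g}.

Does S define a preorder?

Yes

Reflexive: yes — every world is S-related to itself.
Transitive: yes — every two-step S-path is closed by a direct edge.
So S is a preorder.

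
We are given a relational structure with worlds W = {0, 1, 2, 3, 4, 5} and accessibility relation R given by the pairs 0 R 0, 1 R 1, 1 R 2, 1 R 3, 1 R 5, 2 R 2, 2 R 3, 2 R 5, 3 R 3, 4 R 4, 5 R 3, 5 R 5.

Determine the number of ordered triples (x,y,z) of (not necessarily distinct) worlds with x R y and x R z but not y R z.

Enumerating: (1,2,1), (1,3,1), (1,3,2), (1,3,5), (1,5,1), (1,5,2), (2,3,2), (2,3,5), (2,5,2), (5,3,5).

10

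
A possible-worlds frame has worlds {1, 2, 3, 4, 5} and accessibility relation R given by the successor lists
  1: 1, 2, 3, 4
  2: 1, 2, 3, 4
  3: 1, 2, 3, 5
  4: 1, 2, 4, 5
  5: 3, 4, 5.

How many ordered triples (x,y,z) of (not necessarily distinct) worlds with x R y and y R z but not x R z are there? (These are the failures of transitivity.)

Enumerating: (1,3,5), (1,4,5), (2,3,5), (2,4,5), (3,1,4), (3,2,4), (3,5,4), (4,1,3), (4,2,3), (4,5,3), (5,3,1), (5,3,2), (5,4,1), (5,4,2).

14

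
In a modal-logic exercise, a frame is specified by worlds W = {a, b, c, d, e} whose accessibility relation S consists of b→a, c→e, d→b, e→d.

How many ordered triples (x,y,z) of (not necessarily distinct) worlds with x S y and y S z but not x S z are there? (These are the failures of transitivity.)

3

Enumerating: (c,e,d), (d,b,a), (e,d,b).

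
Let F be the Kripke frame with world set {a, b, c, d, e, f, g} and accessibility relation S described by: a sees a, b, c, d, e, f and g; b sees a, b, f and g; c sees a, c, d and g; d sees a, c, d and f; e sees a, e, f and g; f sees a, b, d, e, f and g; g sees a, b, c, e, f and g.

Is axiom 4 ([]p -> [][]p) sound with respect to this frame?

No

Axiom 4 corresponds to the accessibility relation being transitive.
Transitive: no — b S a and a S c, but not b S c.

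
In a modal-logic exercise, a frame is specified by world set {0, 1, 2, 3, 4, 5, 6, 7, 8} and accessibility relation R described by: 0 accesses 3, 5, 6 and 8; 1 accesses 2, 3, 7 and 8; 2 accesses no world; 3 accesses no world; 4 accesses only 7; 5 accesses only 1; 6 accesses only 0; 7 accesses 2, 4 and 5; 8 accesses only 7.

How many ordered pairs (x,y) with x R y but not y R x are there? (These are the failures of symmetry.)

Enumerating: (0,3), (0,5), (0,8), (1,2), (1,3), (1,7), (1,8), (5,1), (7,2), (7,5), (8,7).

11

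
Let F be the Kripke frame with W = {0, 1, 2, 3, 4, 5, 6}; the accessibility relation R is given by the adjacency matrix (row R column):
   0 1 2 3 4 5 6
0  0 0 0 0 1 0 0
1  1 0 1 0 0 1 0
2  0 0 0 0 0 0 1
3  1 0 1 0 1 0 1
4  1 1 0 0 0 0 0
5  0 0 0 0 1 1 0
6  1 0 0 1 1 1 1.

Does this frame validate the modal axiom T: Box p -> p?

The schema T characterises exactly the reflexive frames.
Reflexive: no — 0 is not related to itself.

No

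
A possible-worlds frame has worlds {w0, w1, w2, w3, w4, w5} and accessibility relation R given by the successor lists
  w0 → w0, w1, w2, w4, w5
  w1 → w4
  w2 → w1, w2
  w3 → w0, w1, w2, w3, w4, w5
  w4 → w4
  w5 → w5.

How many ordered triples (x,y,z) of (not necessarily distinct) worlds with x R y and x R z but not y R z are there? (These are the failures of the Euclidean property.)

Enumerating: (w0,w1,w0), (w0,w1,w1), (w0,w1,w2), (w0,w1,w5), (w0,w2,w0), (w0,w2,w4), (w0,w2,w5), (w0,w4,w0), (w0,w4,w1), (w0,w4,w2), (w0,w4,w5), (w0,w5,w0), … and 25 more.
Total: 37.

37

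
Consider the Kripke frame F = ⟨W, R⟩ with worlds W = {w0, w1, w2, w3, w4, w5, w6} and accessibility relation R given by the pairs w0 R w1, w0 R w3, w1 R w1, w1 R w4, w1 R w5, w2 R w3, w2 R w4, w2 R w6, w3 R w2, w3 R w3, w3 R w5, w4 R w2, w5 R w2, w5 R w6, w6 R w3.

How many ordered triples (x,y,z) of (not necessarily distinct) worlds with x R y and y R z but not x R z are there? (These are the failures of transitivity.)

21

Enumerating: (w0,w1,w4), (w0,w1,w5), (w0,w3,w2), (w0,w3,w5), (w1,w4,w2), (w1,w5,w2), (w1,w5,w6), (w2,w3,w2), (w2,w3,w5), (w2,w4,w2), (w3,w2,w4), (w3,w2,w6), … and 9 more.
Total: 21.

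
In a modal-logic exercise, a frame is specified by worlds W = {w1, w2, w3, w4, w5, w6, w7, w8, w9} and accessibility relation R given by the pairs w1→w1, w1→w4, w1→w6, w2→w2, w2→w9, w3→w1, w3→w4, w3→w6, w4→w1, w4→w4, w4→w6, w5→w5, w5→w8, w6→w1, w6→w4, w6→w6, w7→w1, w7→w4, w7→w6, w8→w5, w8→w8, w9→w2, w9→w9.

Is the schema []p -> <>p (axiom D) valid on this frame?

By correspondence theory, D is valid on a frame iff R is serial.
Serial: yes — every world has a successor (e.g. w1 R w1).

Yes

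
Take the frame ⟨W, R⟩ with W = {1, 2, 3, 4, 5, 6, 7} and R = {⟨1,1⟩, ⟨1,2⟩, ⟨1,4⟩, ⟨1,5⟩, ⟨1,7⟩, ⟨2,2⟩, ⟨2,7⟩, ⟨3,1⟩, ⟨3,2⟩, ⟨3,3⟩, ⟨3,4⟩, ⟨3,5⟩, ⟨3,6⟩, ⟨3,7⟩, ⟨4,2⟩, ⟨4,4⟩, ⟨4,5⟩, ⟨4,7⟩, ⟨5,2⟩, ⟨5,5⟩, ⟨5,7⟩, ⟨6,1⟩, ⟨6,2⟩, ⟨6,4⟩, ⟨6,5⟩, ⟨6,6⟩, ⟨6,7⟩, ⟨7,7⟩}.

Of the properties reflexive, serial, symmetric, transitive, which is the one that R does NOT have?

symmetric

Reflexive: yes — every world is R-related to itself.
Serial: yes — every world has a successor (e.g. 1 R 1).
Symmetric: no — 1 R 2 but not 2 R 1.
Transitive: yes — every two-step R-path is closed by a direct edge.
Only symmetric fails.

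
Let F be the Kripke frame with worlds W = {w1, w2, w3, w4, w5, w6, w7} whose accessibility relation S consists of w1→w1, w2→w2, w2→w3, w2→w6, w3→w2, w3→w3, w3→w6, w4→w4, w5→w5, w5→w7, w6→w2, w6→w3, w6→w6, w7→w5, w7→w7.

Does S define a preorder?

Yes

Reflexive: yes — every world is S-related to itself.
Transitive: yes — every two-step S-path is closed by a direct edge.
So S is a preorder.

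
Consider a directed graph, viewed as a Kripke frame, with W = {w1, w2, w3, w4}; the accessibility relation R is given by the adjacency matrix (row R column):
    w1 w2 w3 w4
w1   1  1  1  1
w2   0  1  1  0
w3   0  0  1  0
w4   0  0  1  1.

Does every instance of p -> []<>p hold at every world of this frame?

Axiom B corresponds to the accessibility relation being symmetric.
Symmetric: no — w1 R w2 but not w2 R w1.

No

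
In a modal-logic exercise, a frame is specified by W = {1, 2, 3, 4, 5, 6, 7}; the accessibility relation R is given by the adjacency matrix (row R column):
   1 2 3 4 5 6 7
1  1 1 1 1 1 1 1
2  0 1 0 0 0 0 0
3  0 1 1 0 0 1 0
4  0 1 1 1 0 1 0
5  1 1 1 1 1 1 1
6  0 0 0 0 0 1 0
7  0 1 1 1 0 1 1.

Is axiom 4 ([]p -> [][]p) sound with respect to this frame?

Yes

The schema 4 characterises exactly the transitive frames.
Transitive: yes — every two-step R-path is closed by a direct edge.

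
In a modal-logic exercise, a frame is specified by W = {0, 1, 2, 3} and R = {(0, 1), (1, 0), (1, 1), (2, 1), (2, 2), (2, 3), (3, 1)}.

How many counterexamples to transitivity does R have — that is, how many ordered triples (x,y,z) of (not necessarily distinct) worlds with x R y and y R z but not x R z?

3

Enumerating: (0,1,0), (2,1,0), (3,1,0).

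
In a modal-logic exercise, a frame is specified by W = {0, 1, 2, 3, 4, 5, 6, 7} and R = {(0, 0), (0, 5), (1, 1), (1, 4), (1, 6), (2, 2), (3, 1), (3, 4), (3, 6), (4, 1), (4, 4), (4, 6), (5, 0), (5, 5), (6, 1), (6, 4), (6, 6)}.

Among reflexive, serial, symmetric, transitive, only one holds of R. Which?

transitive

Reflexive: no — 3 is not related to itself.
Serial: no — 7 has no R-successor.
Symmetric: no — 3 R 1 but not 1 R 3.
Transitive: yes — every two-step R-path is closed by a direct edge.
Only transitive holds.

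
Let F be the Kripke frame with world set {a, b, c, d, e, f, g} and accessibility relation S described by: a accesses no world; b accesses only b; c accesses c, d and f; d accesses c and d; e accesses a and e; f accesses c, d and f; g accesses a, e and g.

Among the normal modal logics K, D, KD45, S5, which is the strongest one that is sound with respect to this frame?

K

Serial (axiom D): no — a has no S-successor.
Euclidean (axiom 5): no — c S d and c S f, but not d S f.
Transitive (axiom 4): no — d S c and c S f, but not d S f.
Reflexive (axiom T): no — a is not related to itself.
So F validates K; D would additionally require S to be serial. The strongest is K.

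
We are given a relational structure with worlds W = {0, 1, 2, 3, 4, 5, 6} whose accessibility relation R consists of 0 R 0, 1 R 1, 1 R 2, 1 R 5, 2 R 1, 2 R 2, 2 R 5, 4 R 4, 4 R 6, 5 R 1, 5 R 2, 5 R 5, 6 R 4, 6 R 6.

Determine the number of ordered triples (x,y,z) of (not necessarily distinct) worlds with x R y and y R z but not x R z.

0

R is transitive; there are no such tuples.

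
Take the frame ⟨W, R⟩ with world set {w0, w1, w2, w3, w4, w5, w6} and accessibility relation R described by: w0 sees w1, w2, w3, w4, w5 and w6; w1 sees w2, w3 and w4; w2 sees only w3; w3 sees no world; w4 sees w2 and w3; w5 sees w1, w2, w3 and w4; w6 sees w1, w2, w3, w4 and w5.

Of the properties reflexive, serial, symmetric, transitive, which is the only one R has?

transitive

Reflexive: no — w0 is not related to itself.
Serial: no — w3 has no R-successor.
Symmetric: no — w0 R w1 but not w1 R w0.
Transitive: yes — every two-step R-path is closed by a direct edge.
Only transitive holds.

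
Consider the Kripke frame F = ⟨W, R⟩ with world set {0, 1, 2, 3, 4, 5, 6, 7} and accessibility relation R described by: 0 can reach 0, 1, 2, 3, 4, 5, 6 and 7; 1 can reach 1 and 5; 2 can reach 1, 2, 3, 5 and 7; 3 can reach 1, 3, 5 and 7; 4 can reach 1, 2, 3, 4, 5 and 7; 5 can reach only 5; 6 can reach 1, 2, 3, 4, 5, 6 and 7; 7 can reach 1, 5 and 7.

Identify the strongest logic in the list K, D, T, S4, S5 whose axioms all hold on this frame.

S4

Serial (axiom D): yes — every world has a successor (e.g. 0 R 0).
Reflexive (axiom T): yes — every world is R-related to itself.
Transitive (axiom 4): yes — every two-step R-path is closed by a direct edge.
Euclidean (axiom 5): no — 0 R 1 and 0 R 2, but not 1 R 2.
So F validates K, D, T, S4; S5 would additionally require R to be Euclidean. The strongest is S4.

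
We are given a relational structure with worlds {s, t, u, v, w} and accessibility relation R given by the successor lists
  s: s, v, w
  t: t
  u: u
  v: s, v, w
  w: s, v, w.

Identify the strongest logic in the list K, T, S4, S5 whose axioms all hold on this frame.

S5

Reflexive (axiom T): yes — every world is R-related to itself.
Transitive (axiom 4): yes — every two-step R-path is closed by a direct edge.
Euclidean (axiom 5): yes — any two successors of a common world are R-related.
So F validates K, T, S4, S5. The strongest is S5.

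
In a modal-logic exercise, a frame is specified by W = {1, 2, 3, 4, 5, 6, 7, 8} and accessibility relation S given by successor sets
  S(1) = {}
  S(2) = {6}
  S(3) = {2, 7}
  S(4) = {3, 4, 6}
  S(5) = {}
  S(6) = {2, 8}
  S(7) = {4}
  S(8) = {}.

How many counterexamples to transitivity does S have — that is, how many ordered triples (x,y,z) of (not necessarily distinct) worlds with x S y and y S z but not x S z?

Enumerating: (2,6,2), (2,6,8), (3,2,6), (3,7,4), (4,3,2), (4,3,7), (4,6,2), (4,6,8), (6,2,6), (7,4,3), (7,4,6).

11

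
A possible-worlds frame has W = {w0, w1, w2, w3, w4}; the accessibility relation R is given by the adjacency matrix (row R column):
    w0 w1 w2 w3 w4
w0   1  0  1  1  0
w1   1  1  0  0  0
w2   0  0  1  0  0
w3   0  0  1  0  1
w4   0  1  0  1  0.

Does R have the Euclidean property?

Euclidean: no — w0 R w2 and w0 R w3, but not w2 R w3.

No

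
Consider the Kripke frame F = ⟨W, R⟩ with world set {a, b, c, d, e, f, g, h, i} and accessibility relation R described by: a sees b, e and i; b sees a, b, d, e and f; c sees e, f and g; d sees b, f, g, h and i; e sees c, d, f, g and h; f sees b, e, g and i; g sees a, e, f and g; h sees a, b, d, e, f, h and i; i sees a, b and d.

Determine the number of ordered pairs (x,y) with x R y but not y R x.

14

Enumerating: (a,e), (b,e), (c,f), (c,g), (d,f), (d,g), (e,d), (f,i), (g,a), (h,a), (h,b), (h,f), (h,i), (i,b).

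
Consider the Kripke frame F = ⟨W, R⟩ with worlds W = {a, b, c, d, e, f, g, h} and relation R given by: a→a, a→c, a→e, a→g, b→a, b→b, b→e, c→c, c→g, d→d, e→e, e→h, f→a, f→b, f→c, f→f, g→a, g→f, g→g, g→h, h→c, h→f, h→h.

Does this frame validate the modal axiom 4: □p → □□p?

The schema 4 characterises exactly the transitive frames.
Transitive: no — a R e and e R h, but not a R h.

No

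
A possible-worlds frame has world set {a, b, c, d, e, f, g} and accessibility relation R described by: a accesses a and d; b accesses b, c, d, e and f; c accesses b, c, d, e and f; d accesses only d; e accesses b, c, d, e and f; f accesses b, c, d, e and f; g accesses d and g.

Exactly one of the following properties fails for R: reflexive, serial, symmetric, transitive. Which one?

Reflexive: yes — every world is R-related to itself.
Serial: yes — every world has a successor (e.g. a R a).
Symmetric: no — a R d but not d R a.
Transitive: yes — every two-step R-path is closed by a direct edge.
Only symmetric fails.

symmetric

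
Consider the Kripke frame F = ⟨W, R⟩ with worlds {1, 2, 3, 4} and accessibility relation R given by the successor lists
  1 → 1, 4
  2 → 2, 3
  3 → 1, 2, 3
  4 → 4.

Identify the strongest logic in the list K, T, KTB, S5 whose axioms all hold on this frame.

Reflexive (axiom T): yes — every world is R-related to itself.
Symmetric (axiom B): no — 1 R 4 but not 4 R 1.
Euclidean (axiom 5): no — 3 R 1 and 3 R 2, but not 1 R 2.
So F validates K, T; KTB would additionally require R to be symmetric. The strongest is T.

T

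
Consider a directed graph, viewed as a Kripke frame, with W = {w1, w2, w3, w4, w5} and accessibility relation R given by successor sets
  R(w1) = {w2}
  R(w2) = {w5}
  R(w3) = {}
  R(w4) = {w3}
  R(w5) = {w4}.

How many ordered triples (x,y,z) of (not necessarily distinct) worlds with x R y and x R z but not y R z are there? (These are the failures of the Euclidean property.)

4

Enumerating: (w1,w2,w2), (w2,w5,w5), (w4,w3,w3), (w5,w4,w4).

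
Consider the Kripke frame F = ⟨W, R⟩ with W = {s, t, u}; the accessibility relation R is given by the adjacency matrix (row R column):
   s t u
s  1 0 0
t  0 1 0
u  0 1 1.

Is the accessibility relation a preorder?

Reflexive: yes — every world is R-related to itself.
Transitive: yes — every two-step R-path is closed by a direct edge.
So R is a preorder.

Yes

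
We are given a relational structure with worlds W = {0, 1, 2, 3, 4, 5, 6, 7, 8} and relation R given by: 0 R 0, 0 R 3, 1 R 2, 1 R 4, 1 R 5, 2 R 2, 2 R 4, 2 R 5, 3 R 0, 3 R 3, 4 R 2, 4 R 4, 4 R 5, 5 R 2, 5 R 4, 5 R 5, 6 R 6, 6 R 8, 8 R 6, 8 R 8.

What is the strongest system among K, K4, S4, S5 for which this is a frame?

Transitive (axiom 4): yes — every two-step R-path is closed by a direct edge.
Reflexive (axiom T): no — 1 is not related to itself.
Euclidean (axiom 5): yes — any two successors of a common world are R-related.
So F validates K, K4; S4 would additionally require R to be reflexive. The strongest is K4.

K4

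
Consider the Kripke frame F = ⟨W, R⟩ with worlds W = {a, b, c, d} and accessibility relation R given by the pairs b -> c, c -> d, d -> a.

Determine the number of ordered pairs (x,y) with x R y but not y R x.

3

Enumerating: (b,c), (c,d), (d,a).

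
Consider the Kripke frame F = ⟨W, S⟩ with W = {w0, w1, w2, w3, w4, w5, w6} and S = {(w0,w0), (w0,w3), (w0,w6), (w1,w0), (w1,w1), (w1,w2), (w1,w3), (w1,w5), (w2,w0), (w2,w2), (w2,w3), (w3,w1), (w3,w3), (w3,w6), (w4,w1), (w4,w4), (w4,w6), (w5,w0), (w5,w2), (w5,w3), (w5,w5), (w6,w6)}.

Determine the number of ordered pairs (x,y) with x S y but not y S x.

13

Enumerating: (w0,w3), (w0,w6), (w1,w0), (w1,w2), (w1,w5), (w2,w0), (w2,w3), (w3,w6), (w4,w1), (w4,w6), (w5,w0), (w5,w2), (w5,w3).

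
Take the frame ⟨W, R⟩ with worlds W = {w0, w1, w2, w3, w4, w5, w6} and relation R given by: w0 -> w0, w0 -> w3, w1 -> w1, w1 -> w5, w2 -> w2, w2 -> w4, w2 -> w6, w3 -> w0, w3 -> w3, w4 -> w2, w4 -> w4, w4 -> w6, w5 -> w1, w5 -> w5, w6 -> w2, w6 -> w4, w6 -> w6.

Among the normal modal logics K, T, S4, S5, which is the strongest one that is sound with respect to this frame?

Reflexive (axiom T): yes — every world is R-related to itself.
Transitive (axiom 4): yes — every two-step R-path is closed by a direct edge.
Euclidean (axiom 5): yes — any two successors of a common world are R-related.
So F validates K, T, S4, S5. The strongest is S5.

S5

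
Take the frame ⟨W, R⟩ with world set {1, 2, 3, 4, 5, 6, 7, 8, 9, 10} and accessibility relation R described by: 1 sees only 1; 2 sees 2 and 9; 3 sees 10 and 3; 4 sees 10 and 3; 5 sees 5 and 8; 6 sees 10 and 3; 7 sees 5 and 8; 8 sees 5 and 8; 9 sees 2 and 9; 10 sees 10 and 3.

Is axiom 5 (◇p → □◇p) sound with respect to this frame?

By correspondence theory, 5 is valid on a frame iff R is Euclidean.
Euclidean: yes — any two successors of a common world are R-related.

Yes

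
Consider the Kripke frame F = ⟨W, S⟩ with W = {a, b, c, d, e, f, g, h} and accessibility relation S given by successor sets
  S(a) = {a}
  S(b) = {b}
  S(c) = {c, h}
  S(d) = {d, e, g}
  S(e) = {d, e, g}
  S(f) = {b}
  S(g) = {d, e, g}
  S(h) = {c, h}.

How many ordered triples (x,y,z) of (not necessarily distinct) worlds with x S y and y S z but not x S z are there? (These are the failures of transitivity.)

0

S is transitive; there are no such tuples.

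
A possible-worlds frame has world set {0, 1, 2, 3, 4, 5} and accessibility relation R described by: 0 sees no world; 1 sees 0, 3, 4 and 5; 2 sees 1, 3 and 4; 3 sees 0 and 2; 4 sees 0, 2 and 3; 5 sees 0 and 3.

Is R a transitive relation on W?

No

Transitive: no — 1 R 3 and 3 R 2, but not 1 R 2.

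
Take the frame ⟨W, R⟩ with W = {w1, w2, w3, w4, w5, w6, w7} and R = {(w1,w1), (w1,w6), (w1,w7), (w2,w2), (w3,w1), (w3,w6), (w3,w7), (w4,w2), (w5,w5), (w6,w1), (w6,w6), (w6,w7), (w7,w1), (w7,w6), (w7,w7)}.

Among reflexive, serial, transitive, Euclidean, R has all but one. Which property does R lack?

reflexive

Reflexive: no — w3 is not related to itself.
Serial: yes — every world has a successor (e.g. w1 R w1).
Transitive: yes — every two-step R-path is closed by a direct edge.
Euclidean: yes — any two successors of a common world are R-related.
Only reflexive fails.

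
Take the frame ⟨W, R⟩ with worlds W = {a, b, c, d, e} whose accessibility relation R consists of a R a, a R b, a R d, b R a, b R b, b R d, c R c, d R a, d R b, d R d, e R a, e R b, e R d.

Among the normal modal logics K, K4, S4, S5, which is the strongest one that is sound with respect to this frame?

K4

Transitive (axiom 4): yes — every two-step R-path is closed by a direct edge.
Reflexive (axiom T): no — e is not related to itself.
Euclidean (axiom 5): yes — any two successors of a common world are R-related.
So F validates K, K4; S4 would additionally require R to be reflexive. The strongest is K4.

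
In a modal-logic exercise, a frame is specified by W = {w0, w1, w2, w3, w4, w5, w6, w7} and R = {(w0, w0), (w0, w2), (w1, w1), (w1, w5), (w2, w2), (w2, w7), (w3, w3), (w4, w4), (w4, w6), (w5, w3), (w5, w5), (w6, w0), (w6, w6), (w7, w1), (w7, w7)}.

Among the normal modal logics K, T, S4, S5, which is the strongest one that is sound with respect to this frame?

T

Reflexive (axiom T): yes — every world is R-related to itself.
Transitive (axiom 4): no — w0 R w2 and w2 R w7, but not w0 R w7.
Euclidean (axiom 5): no — w0 R w2 and w0 R w0, but not w2 R w0.
So F validates K, T; S4 would additionally require R to be transitive. The strongest is T.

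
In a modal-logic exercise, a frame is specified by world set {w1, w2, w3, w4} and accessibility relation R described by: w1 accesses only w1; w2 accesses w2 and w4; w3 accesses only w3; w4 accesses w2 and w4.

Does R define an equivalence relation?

Reflexive: yes — every world is R-related to itself.
Symmetric: yes — every pair in R has its reverse in R.
Transitive: yes — every two-step R-path is closed by a direct edge.
So R is an equivalence relation.

Yes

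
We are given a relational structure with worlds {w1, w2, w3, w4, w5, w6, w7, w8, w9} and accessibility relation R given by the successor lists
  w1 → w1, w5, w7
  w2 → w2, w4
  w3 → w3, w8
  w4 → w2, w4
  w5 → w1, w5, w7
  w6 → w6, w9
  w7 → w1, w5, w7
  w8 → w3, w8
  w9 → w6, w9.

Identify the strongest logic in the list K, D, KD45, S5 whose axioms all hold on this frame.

S5

Serial (axiom D): yes — every world has a successor (e.g. w1 R w1).
Euclidean (axiom 5): yes — any two successors of a common world are R-related.
Transitive (axiom 4): yes — every two-step R-path is closed by a direct edge.
Reflexive (axiom T): yes — every world is R-related to itself.
So F validates K, D, KD45, S5. The strongest is S5.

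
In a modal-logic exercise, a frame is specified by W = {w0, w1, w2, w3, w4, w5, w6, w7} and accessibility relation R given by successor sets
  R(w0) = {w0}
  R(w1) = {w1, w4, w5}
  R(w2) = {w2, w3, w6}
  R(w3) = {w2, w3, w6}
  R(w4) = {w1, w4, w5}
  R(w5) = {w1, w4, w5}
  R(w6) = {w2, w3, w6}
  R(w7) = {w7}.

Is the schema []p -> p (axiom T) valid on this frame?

The schema T characterises exactly the reflexive frames.
Reflexive: yes — every world is R-related to itself.

Yes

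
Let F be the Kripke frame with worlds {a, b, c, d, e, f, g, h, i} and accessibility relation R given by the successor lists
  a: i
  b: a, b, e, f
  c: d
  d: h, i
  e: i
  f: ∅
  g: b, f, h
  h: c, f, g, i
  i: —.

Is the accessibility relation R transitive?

Transitive: no — b R a and a R i, but not b R i.

No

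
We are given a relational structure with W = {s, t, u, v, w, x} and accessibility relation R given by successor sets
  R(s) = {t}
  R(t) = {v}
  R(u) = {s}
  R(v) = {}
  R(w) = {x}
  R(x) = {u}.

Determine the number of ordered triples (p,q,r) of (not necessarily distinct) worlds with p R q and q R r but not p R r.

4

Enumerating: (s,t,v), (u,s,t), (w,x,u), (x,u,s).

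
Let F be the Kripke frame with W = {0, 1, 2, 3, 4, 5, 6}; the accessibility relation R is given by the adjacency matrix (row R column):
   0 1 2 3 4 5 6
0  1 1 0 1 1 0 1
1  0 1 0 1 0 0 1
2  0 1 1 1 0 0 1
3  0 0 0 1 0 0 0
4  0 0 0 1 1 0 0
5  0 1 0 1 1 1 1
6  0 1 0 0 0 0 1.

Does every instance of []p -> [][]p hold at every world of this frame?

The schema 4 characterises exactly the transitive frames.
Transitive: no — 6 R 1 and 1 R 3, but not 6 R 3.

No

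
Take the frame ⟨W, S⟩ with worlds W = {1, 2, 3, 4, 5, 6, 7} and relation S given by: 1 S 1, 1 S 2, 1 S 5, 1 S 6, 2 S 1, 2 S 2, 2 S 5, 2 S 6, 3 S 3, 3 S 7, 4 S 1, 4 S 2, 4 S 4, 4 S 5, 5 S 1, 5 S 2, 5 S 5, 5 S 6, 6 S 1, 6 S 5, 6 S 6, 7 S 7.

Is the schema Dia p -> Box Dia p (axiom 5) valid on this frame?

No

Axiom 5 corresponds to the accessibility relation being Euclidean.
Euclidean: no — 1 S 6 and 1 S 2, but not 6 S 2.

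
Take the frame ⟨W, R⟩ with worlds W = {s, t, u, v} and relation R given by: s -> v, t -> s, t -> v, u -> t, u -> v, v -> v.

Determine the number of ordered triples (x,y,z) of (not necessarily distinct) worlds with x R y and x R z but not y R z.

4

Enumerating: (t,s,s), (t,v,s), (u,t,t), (u,v,t).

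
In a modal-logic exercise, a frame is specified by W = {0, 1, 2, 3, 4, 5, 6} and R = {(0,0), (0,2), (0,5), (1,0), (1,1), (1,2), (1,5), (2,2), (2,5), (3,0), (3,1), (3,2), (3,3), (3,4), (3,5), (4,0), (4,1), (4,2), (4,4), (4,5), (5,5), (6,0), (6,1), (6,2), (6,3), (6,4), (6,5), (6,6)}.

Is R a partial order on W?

Yes

Reflexive: yes — every world is R-related to itself.
Transitive: yes — every two-step R-path is closed by a direct edge.
Antisymmetric: yes — no distinct pair is related both ways.
So R is a partial order.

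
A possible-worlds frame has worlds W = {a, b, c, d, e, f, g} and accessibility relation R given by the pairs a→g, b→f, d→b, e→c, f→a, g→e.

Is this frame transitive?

Transitive: no — a R g and g R e, but not a R e.

No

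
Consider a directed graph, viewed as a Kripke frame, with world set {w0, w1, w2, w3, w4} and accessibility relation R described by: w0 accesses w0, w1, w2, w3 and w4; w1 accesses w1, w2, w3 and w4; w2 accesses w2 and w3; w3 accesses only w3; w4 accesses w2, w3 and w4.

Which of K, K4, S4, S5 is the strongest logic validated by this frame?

Transitive (axiom 4): yes — every two-step R-path is closed by a direct edge.
Reflexive (axiom T): yes — every world is R-related to itself.
Euclidean (axiom 5): no — w0 R w2 and w0 R w1, but not w2 R w1.
So F validates K, K4, S4; S5 would additionally require R to be Euclidean. The strongest is S4.

S4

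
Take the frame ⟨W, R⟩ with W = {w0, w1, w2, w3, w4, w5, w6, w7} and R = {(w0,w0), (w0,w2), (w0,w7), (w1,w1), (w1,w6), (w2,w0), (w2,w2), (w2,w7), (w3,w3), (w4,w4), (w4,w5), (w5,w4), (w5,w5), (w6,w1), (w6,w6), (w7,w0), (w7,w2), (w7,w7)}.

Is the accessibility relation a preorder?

Yes

Reflexive: yes — every world is R-related to itself.
Transitive: yes — every two-step R-path is closed by a direct edge.
So R is a preorder.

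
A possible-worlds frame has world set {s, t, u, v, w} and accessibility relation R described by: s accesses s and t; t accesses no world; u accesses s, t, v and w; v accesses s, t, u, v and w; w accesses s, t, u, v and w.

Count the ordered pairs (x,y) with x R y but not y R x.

7

Enumerating: (s,t), (u,s), (u,t), (v,s), (v,t), (w,s), (w,t).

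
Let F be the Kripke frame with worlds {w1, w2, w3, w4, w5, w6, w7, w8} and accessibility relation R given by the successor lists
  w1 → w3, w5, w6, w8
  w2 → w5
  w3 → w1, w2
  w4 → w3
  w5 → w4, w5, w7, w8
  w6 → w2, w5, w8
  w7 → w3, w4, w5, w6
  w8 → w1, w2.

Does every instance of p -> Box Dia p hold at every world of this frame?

Axiom B corresponds to the accessibility relation being symmetric.
Symmetric: no — w1 R w5 but not w5 R w1.

No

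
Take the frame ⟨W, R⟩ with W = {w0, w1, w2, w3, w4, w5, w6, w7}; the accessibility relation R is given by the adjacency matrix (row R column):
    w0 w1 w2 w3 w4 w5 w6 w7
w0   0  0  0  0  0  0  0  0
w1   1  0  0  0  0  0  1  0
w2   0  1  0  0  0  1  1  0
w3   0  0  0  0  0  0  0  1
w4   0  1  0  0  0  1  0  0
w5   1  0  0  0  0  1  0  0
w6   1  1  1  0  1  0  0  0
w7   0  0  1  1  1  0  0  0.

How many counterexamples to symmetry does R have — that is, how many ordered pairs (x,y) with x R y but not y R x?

10

Enumerating: (w1,w0), (w2,w1), (w2,w5), (w4,w1), (w4,w5), (w5,w0), (w6,w0), (w6,w4), (w7,w2), (w7,w4).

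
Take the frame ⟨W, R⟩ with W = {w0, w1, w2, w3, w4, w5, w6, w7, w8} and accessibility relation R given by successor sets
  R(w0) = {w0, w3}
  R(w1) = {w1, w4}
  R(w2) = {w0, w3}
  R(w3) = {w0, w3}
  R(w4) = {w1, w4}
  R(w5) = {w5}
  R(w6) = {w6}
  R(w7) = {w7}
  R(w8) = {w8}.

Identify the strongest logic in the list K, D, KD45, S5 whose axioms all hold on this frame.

KD45

Serial (axiom D): yes — every world has a successor (e.g. w0 R w0).
Euclidean (axiom 5): yes — any two successors of a common world are R-related.
Transitive (axiom 4): yes — every two-step R-path is closed by a direct edge.
Reflexive (axiom T): no — w2 is not related to itself.
So F validates K, D, KD45; S5 would additionally require R to be reflexive. The strongest is KD45.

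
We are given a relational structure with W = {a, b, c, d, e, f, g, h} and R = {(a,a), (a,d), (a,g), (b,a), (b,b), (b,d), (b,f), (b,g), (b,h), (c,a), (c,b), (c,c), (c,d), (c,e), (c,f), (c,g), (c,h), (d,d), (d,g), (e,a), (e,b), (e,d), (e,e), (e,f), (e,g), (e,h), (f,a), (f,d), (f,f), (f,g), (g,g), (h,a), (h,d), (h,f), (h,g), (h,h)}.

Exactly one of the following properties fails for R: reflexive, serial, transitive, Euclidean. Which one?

Euclidean

Reflexive: yes — every world is R-related to itself.
Serial: yes — every world has a successor (e.g. a R a).
Transitive: yes — every two-step R-path is closed by a direct edge.
Euclidean: no — a R g and a R d, but not g R d.
Only Euclidean fails.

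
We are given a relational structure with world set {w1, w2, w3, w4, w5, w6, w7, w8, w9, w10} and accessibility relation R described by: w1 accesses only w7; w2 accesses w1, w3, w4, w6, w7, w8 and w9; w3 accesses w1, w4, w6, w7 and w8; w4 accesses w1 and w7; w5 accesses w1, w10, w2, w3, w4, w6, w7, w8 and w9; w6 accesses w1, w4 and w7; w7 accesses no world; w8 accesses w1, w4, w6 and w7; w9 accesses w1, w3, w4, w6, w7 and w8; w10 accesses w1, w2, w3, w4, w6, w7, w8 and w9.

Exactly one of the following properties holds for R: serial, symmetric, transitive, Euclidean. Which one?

Serial: no — w7 has no R-successor.
Symmetric: no — w1 R w7 but not w7 R w1.
Transitive: yes — every two-step R-path is closed by a direct edge.
Euclidean: no — w10 R w1 and w10 R w2, but not w1 R w2.
Only transitive holds.

transitive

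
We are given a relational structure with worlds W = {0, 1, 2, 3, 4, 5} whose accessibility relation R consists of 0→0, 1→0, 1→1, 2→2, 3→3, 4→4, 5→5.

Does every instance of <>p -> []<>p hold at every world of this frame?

By correspondence theory, 5 is valid on a frame iff R is Euclidean.
Euclidean: no — 1 R 0 and 1 R 1, but not 0 R 1.

No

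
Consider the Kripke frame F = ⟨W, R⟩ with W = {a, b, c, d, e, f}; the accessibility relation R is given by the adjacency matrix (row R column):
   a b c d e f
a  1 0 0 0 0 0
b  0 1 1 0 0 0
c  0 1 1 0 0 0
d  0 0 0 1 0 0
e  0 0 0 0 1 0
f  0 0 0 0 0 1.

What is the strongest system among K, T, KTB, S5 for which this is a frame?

S5

Reflexive (axiom T): yes — every world is R-related to itself.
Symmetric (axiom B): yes — every pair in R has its reverse in R.
Euclidean (axiom 5): yes — any two successors of a common world are R-related.
So F validates K, T, KTB, S5. The strongest is S5.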